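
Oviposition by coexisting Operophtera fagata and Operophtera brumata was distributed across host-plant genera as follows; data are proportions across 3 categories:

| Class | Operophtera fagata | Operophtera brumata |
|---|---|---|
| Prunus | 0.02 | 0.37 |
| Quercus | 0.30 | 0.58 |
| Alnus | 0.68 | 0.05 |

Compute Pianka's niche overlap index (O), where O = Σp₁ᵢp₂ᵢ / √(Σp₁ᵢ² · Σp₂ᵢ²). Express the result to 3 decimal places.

Σ p₁ᵢp₂ᵢ = 0.0074 + 0.1740 + 0.0340 = 0.2154
Σp_1ᵢ² = 0.02² + 0.30² + 0.68² = 0.0004 + 0.0900 + 0.4624 = 0.5528
Σp_2ᵢ² = 0.37² + 0.58² + 0.05² = 0.1369 + 0.3364 + 0.0025 = 0.4758
O = 0.2154 / √(0.5528 × 0.4758) = 0.2154 / 0.512857 = 0.42000

0.420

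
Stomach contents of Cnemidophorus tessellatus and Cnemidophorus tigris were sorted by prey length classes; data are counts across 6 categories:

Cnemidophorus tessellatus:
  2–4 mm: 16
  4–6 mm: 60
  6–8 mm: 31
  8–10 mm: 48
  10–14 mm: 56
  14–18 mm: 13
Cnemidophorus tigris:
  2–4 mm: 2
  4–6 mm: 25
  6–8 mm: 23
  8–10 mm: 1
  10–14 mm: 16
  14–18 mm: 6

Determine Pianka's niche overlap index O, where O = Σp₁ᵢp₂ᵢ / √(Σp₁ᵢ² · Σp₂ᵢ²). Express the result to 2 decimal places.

Proportions for Cnemidophorus tessellatus (n=224): 16/224=0.0714, 60/224=0.2679, 31/224=0.1384, 48/224=0.2143, 56/224=0.2500, 13/224=0.0580
Proportions for Cnemidophorus tigris (n=73): 2/73=0.0274, 25/73=0.3425, 23/73=0.3151, 1/73=0.0137, 16/73=0.2192, 6/73=0.0822
Σ p₁ᵢp₂ᵢ = 0.001956 + 0.091756 + 0.043610 + 0.002936 + 0.054800 + 0.004768 = 0.199826
Σp_1ᵢ² = 0.0714² + 0.2679² + 0.1384² + 0.2143² + 0.2500² + 0.0580² = 0.005098 + 0.071770 + 0.019155 + 0.045924 + 0.062500 + 0.003364 = 0.207811
Σp_2ᵢ² = 0.0274² + 0.3425² + 0.3151² + 0.0137² + 0.2192² + 0.0822² = 0.000751 + 0.117306 + 0.099288 + 0.000188 + 0.048049 + 0.006757 = 0.272339
O = 0.199826 / √(0.207811 × 0.272339) = 0.199826 / 0.2378971 = 0.8400

0.84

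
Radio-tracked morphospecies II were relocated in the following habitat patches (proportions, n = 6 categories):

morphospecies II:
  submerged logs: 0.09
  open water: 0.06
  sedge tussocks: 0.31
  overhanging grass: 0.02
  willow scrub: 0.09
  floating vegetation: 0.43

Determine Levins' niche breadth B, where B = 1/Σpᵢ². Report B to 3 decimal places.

3.320

Σpᵢ² = 0.09² + 0.06² + 0.31² + 0.02² + 0.09² + 0.43² = 0.0081 + 0.0036 + 0.0961 + 0.0004 + 0.0081 + 0.1849 = 0.3012
B = 1 / 0.3012 = 3.32005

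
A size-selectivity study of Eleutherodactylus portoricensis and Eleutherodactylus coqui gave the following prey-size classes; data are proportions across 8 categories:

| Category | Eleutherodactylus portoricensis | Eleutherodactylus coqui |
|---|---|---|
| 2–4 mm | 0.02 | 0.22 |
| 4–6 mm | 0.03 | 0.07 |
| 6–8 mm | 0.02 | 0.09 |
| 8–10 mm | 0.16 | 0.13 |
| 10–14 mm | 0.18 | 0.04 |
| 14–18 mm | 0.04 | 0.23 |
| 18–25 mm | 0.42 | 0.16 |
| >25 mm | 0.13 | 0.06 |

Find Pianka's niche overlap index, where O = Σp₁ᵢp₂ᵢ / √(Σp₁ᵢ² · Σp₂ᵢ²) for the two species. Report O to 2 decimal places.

Σ p₁ᵢp₂ᵢ = 0.0044 + 0.0021 + 0.0018 + 0.0208 + 0.0072 + 0.0092 + 0.0672 + 0.0078 = 0.1205
Σp_1ᵢ² = 0.02² + 0.03² + 0.02² + 0.16² + 0.18² + 0.04² + 0.42² + 0.13² = 0.0004 + 0.0009 + 0.0004 + 0.0256 + 0.0324 + 0.0016 + 0.1764 + 0.0169 = 0.2546
Σp_2ᵢ² = 0.22² + 0.07² + 0.09² + 0.13² + 0.04² + 0.23² + 0.16² + 0.06² = 0.0484 + 0.0049 + 0.0081 + 0.0169 + 0.0016 + 0.0529 + 0.0256 + 0.0036 = 0.1620
O = 0.1205 / √(0.2546 × 0.1620) = 0.1205 / 0.20309 = 0.5933

0.59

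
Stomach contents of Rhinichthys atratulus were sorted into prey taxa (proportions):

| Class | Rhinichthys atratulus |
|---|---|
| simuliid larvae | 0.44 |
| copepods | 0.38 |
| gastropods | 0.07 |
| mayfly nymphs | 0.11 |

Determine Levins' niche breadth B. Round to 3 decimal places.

2.817

Σpᵢ² = 0.44² + 0.38² + 0.07² + 0.11² = 0.1936 + 0.1444 + 0.0049 + 0.0121 = 0.3550
B = 1 / 0.3550 = 2.81690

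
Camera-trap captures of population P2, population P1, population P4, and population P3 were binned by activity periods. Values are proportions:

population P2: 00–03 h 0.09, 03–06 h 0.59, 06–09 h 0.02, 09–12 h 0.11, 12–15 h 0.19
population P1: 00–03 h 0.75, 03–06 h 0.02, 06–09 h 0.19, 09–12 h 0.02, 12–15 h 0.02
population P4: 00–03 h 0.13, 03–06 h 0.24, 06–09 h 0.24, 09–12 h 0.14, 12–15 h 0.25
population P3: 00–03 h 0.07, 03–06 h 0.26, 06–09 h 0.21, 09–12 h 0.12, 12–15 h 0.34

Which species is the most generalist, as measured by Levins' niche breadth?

Σp_P2ᵢ² = 0.09² + 0.59² + 0.02² + 0.11² + 0.19² = 0.0081 + 0.3481 + 0.0004 + 0.0121 + 0.0361 = 0.4048
B_P2 = 1 / 0.4048 = 2.4704
Σp_P1ᵢ² = 0.75² + 0.02² + 0.19² + 0.02² + 0.02² = 0.5625 + 0.0004 + 0.0361 + 0.0004 + 0.0004 = 0.5998
B_P1 = 1 / 0.5998 = 1.6672
Σp_P4ᵢ² = 0.13² + 0.24² + 0.24² + 0.14² + 0.25² = 0.0169 + 0.0576 + 0.0576 + 0.0196 + 0.0625 = 0.2142
B_P4 = 1 / 0.2142 = 4.6685
Σp_P3ᵢ² = 0.07² + 0.26² + 0.21² + 0.12² + 0.34² = 0.0049 + 0.0676 + 0.0441 + 0.0144 + 0.1156 = 0.2466
B_P3 = 1 / 0.2466 = 4.0552
Highest B → broadest niche (most generalist): population P4 (B = 4.67).

population P4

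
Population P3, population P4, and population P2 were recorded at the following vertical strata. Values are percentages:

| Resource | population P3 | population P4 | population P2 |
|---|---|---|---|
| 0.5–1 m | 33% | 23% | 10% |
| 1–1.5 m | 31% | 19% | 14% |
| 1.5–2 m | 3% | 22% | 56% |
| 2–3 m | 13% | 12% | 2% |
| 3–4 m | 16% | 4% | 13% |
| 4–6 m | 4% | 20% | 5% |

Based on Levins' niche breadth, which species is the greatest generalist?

population P4

Convert percentages to proportions (divide by 100).
Σp_P3ᵢ² = 0.33² + 0.31² + 0.03² + 0.13² + 0.16² + 0.04² = 0.1089 + 0.0961 + 0.0009 + 0.0169 + 0.0256 + 0.0016 = 0.2500
B_P3 = 1 / 0.2500 = 4.0000
Σp_P4ᵢ² = 0.23² + 0.19² + 0.22² + 0.12² + 0.04² + 0.20² = 0.0529 + 0.0361 + 0.0484 + 0.0144 + 0.0016 + 0.0400 = 0.1934
B_P4 = 1 / 0.1934 = 5.1706
Σp_P2ᵢ² = 0.10² + 0.14² + 0.56² + 0.02² + 0.13² + 0.05² = 0.0100 + 0.0196 + 0.3136 + 0.0004 + 0.0169 + 0.0025 = 0.3630
B_P2 = 1 / 0.3630 = 2.7548
Highest B → broadest niche (most generalist): population P4 (B = 5.17).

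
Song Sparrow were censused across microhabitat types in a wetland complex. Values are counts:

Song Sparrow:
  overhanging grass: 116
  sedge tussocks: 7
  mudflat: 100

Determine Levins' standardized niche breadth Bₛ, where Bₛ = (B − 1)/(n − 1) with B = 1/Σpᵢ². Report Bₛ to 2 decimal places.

Proportions for Song Sparrow (n=223): 116/223=0.5202, 7/223=0.0314, 100/223=0.4484
Σpᵢ² = 0.5202² + 0.0314² + 0.4484² = 0.270608 + 0.000986 + 0.201063 = 0.472657
B = 1 / 0.472657 = 2.1157
Bₛ = (B − 1)/(n − 1) = (2.1157 − 1)/(3 − 1) = 1.1157/2 = 0.5579

0.56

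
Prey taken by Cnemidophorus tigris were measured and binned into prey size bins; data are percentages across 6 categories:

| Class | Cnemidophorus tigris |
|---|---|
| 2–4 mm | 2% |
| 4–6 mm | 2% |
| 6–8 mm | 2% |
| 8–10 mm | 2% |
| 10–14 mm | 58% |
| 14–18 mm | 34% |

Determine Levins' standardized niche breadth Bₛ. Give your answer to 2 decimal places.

0.24

Convert percentages to proportions (divide by 100).
Σpᵢ² = 0.02² + 0.02² + 0.02² + 0.02² + 0.58² + 0.34² = 0.0004 + 0.0004 + 0.0004 + 0.0004 + 0.3364 + 0.1156 = 0.4536
B = 1 / 0.4536 = 2.2046
Bₛ = (B − 1)/(n − 1) = (2.2046 − 1)/(6 − 1) = 1.2046/5 = 0.2409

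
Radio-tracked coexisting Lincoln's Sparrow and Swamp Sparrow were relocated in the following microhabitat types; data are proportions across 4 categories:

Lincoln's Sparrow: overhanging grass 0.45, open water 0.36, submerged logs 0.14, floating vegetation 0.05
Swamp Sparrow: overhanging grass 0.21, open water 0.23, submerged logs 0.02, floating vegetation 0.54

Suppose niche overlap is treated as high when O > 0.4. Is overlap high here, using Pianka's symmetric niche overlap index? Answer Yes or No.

Yes

Σ p₁ᵢp₂ᵢ = 0.0945 + 0.0828 + 0.0028 + 0.0270 = 0.2071
Σp_1ᵢ² = 0.45² + 0.36² + 0.14² + 0.05² = 0.2025 + 0.1296 + 0.0196 + 0.0025 = 0.3542
Σp_2ᵢ² = 0.21² + 0.23² + 0.02² + 0.54² = 0.0441 + 0.0529 + 0.0004 + 0.2916 = 0.3890
O = 0.2071 / √(0.3542 × 0.3890) = 0.2071 / 0.37119 = 0.5579
O = 0.5579 > 0.4 → Yes.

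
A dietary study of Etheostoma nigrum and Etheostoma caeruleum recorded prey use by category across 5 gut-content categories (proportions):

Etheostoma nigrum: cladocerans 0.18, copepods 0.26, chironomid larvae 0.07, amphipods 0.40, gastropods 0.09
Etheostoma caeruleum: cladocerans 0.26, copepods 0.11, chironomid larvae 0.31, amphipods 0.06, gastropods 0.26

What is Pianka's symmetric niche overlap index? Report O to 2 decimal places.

Σ p₁ᵢp₂ᵢ = 0.0468 + 0.0286 + 0.0217 + 0.0240 + 0.0234 = 0.1445
Σp_1ᵢ² = 0.18² + 0.26² + 0.07² + 0.40² + 0.09² = 0.0324 + 0.0676 + 0.0049 + 0.1600 + 0.0081 = 0.2730
Σp_2ᵢ² = 0.26² + 0.11² + 0.31² + 0.06² + 0.26² = 0.0676 + 0.0121 + 0.0961 + 0.0036 + 0.0676 = 0.2470
O = 0.1445 / √(0.2730 × 0.2470) = 0.1445 / 0.25967 = 0.5565

0.56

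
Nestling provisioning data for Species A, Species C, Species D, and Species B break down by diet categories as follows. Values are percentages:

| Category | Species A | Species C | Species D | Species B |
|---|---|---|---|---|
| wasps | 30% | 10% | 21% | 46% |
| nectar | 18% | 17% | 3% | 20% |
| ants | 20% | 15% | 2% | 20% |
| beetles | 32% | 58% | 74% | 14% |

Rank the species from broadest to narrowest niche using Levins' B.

Species A > Species B > Species C > Species D

Convert percentages to proportions (divide by 100).
Σp_Aᵢ² = 0.30² + 0.18² + 0.20² + 0.32² = 0.0900 + 0.0324 + 0.0400 + 0.1024 = 0.2648
B_A = 1 / 0.2648 = 3.7764
Σp_Cᵢ² = 0.10² + 0.17² + 0.15² + 0.58² = 0.0100 + 0.0289 + 0.0225 + 0.3364 = 0.3978
B_C = 1 / 0.3978 = 2.5138
Σp_Dᵢ² = 0.21² + 0.03² + 0.02² + 0.74² = 0.0441 + 0.0009 + 0.0004 + 0.5476 = 0.5930
B_D = 1 / 0.5930 = 1.6863
Σp_Bᵢ² = 0.46² + 0.20² + 0.20² + 0.14² = 0.2116 + 0.0400 + 0.0400 + 0.0196 = 0.3112
B_B = 1 / 0.3112 = 3.2134
Ranking by B (broadest → narrowest): Species A (3.78) > Species B (3.21) > Species C (2.51) > Species D (1.69)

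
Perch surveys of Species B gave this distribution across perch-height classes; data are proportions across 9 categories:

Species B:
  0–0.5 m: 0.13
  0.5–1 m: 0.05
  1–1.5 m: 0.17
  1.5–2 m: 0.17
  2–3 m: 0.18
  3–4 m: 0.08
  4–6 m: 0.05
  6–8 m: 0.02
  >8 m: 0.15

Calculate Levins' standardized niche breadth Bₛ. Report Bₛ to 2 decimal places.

0.76

Σpᵢ² = 0.13² + 0.05² + 0.17² + 0.17² + 0.18² + 0.08² + 0.05² + 0.02² + 0.15² = 0.0169 + 0.0025 + 0.0289 + 0.0289 + 0.0324 + 0.0064 + 0.0025 + 0.0004 + 0.0225 = 0.1414
B = 1 / 0.1414 = 7.0721
Bₛ = (B − 1)/(n − 1) = (7.0721 − 1)/(9 − 1) = 6.0721/8 = 0.7590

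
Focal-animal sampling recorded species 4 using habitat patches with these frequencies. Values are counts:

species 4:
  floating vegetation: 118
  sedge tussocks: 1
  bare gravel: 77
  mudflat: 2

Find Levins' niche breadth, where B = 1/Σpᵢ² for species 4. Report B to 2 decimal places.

Proportions for species 4 (n=198): 118/198=0.5960, 1/198=0.0051, 77/198=0.3889, 2/198=0.0101
Σpᵢ² = 0.5960² + 0.0051² + 0.3889² + 0.0101² = 0.355216 + 0.000026 + 0.151243 + 0.000102 = 0.506587
B = 1 / 0.506587 = 1.9740

1.97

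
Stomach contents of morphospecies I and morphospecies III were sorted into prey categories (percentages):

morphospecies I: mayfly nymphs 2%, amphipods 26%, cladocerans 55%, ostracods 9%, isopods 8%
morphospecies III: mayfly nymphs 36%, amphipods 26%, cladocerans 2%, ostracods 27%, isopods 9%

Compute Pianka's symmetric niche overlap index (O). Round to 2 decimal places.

0.36

Convert percentages to proportions (divide by 100).
Σ p₁ᵢp₂ᵢ = 0.0072 + 0.0676 + 0.0110 + 0.0243 + 0.0072 = 0.1173
Σp_1ᵢ² = 0.02² + 0.26² + 0.55² + 0.09² + 0.08² = 0.0004 + 0.0676 + 0.3025 + 0.0081 + 0.0064 = 0.3850
Σp_2ᵢ² = 0.36² + 0.26² + 0.02² + 0.27² + 0.09² = 0.1296 + 0.0676 + 0.0004 + 0.0729 + 0.0081 = 0.2786
O = 0.1173 / √(0.3850 × 0.2786) = 0.1173 / 0.32751 = 0.3582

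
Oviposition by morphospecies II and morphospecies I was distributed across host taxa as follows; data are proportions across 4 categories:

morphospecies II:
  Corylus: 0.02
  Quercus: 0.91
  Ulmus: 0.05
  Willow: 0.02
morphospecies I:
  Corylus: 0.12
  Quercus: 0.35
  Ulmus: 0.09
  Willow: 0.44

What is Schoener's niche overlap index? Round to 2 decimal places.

0.44

Σ|p₁ᵢ − p₂ᵢ| = 0.10 + 0.56 + 0.04 + 0.42 = 1.12
D = 1 − ½ × 1.12 = 1 − 0.560 = 0.4400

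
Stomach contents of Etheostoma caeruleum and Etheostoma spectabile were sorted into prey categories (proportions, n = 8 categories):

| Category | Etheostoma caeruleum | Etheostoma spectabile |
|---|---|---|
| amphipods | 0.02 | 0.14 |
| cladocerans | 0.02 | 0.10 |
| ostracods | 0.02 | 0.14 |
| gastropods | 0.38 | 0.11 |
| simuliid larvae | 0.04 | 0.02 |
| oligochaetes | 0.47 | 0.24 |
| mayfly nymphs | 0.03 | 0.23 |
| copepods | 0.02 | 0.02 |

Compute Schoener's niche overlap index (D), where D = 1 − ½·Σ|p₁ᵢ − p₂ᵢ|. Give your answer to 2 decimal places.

0.48

Σ|p₁ᵢ − p₂ᵢ| = 0.12 + 0.08 + 0.12 + 0.27 + 0.02 + 0.23 + 0.20 + 0.00 = 1.04
D = 1 − ½ × 1.04 = 1 − 0.520 = 0.4800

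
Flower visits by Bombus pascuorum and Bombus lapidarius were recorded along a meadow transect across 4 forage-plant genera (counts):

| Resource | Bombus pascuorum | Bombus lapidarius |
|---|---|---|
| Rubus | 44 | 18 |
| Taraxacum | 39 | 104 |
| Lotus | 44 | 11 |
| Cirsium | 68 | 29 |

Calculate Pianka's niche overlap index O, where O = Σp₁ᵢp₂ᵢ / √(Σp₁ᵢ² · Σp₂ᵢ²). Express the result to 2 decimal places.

Proportions for Bombus pascuorum (n=195): 44/195=0.2256, 39/195=0.2000, 44/195=0.2256, 68/195=0.3487
Proportions for Bombus lapidarius (n=162): 18/162=0.1111, 104/162=0.6420, 11/162=0.0679, 29/162=0.1790
Σ p₁ᵢp₂ᵢ = 0.025064 + 0.128400 + 0.015318 + 0.062417 = 0.231199
Σp_1ᵢ² = 0.2256² + 0.2000² + 0.2256² + 0.3487² = 0.050895 + 0.040000 + 0.050895 + 0.121592 = 0.263382
Σp_2ᵢ² = 0.1111² + 0.6420² + 0.0679² + 0.1790² = 0.012343 + 0.412164 + 0.004610 + 0.032041 = 0.461158
O = 0.231199 / √(0.263382 × 0.461158) = 0.231199 / 0.3485121 = 0.6634

0.66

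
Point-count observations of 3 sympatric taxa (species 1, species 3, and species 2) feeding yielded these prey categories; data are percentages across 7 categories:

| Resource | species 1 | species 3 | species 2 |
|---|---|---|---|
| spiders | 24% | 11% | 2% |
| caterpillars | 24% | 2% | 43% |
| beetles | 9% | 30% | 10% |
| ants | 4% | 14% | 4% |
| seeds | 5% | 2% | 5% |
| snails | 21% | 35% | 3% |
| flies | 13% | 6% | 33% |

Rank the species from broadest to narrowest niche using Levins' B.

species 1 > species 3 > species 2

Convert percentages to proportions (divide by 100).
Σp_1ᵢ² = 0.24² + 0.24² + 0.09² + 0.04² + 0.05² + 0.21² + 0.13² = 0.0576 + 0.0576 + 0.0081 + 0.0016 + 0.0025 + 0.0441 + 0.0169 = 0.1884
B_1 = 1 / 0.1884 = 5.3079
Σp_3ᵢ² = 0.11² + 0.02² + 0.30² + 0.14² + 0.02² + 0.35² + 0.06² = 0.0121 + 0.0004 + 0.0900 + 0.0196 + 0.0004 + 0.1225 + 0.0036 = 0.2486
B_3 = 1 / 0.2486 = 4.0225
Σp_2ᵢ² = 0.02² + 0.43² + 0.10² + 0.04² + 0.05² + 0.03² + 0.33² = 0.0004 + 0.1849 + 0.0100 + 0.0016 + 0.0025 + 0.0009 + 0.1089 = 0.3092
B_2 = 1 / 0.3092 = 3.2342
Ranking by B (broadest → narrowest): species 1 (5.31) > species 3 (4.02) > species 2 (3.23)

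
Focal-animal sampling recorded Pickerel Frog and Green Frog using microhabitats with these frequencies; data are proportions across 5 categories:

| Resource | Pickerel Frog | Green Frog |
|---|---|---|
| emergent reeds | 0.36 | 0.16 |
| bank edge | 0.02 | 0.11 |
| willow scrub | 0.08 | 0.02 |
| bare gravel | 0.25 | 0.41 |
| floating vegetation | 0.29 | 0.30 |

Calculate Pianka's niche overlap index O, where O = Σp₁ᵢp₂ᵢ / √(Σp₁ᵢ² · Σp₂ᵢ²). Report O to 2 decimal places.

0.87

Σ p₁ᵢp₂ᵢ = 0.0576 + 0.0022 + 0.0016 + 0.1025 + 0.0870 = 0.2509
Σp_1ᵢ² = 0.36² + 0.02² + 0.08² + 0.25² + 0.29² = 0.1296 + 0.0004 + 0.0064 + 0.0625 + 0.0841 = 0.2830
Σp_2ᵢ² = 0.16² + 0.11² + 0.02² + 0.41² + 0.30² = 0.0256 + 0.0121 + 0.0004 + 0.1681 + 0.0900 = 0.2962
O = 0.2509 / √(0.2830 × 0.2962) = 0.2509 / 0.28952 = 0.8666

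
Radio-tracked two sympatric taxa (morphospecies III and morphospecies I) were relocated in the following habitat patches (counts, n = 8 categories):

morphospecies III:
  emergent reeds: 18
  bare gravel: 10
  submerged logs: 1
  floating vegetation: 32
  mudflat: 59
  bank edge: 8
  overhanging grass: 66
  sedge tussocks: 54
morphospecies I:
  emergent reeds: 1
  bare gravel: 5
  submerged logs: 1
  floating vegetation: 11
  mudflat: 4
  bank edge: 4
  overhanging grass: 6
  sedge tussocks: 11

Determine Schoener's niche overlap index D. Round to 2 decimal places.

Proportions for morphospecies III (n=248): 18/248=0.0726, 10/248=0.0403, 1/248=0.0040, 32/248=0.1290, 59/248=0.2379, 8/248=0.0323, 66/248=0.2661, 54/248=0.2177
Proportions for morphospecies I (n=43): 1/43=0.0233, 5/43=0.1163, 1/43=0.0233, 11/43=0.2558, 4/43=0.0930, 4/43=0.0930, 6/43=0.1395, 11/43=0.2558
Σ|p₁ᵢ − p₂ᵢ| = 0.0493 + 0.0760 + 0.0193 + 0.1268 + 0.1449 + 0.0607 + 0.1266 + 0.0381 = 0.6417
D = 1 − ½ × 0.6417 = 1 − 0.32085 = 0.67915

0.68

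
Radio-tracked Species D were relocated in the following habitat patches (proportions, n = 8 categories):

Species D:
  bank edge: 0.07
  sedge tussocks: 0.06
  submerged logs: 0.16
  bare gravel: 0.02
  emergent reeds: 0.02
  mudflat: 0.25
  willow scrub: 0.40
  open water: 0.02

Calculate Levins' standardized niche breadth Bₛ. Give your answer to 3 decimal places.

Σpᵢ² = 0.07² + 0.06² + 0.16² + 0.02² + 0.02² + 0.25² + 0.40² + 0.02² = 0.0049 + 0.0036 + 0.0256 + 0.0004 + 0.0004 + 0.0625 + 0.1600 + 0.0004 = 0.2578
B = 1 / 0.2578 = 3.87898
Bₛ = (B − 1)/(n − 1) = (3.87898 − 1)/(8 − 1) = 2.87898/7 = 0.41128

0.411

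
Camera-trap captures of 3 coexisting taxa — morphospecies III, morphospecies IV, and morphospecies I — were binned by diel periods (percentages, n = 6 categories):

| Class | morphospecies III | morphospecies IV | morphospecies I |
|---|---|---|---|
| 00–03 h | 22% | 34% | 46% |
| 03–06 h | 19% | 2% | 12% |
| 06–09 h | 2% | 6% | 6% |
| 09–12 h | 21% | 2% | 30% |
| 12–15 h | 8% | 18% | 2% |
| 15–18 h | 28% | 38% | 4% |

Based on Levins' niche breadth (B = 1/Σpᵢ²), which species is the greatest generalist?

Convert percentages to proportions (divide by 100).
Σp_IIIᵢ² = 0.22² + 0.19² + 0.02² + 0.21² + 0.08² + 0.28² = 0.0484 + 0.0361 + 0.0004 + 0.0441 + 0.0064 + 0.0784 = 0.2138
B_III = 1 / 0.2138 = 4.6773
Σp_IVᵢ² = 0.34² + 0.02² + 0.06² + 0.02² + 0.18² + 0.38² = 0.1156 + 0.0004 + 0.0036 + 0.0004 + 0.0324 + 0.1444 = 0.2968
B_IV = 1 / 0.2968 = 3.3693
Σp_Iᵢ² = 0.46² + 0.12² + 0.06² + 0.30² + 0.02² + 0.04² = 0.2116 + 0.0144 + 0.0036 + 0.0900 + 0.0004 + 0.0016 = 0.3216
B_I = 1 / 0.3216 = 3.1095
Highest B → broadest niche (most generalist): morphospecies III (B = 4.68).

morphospecies III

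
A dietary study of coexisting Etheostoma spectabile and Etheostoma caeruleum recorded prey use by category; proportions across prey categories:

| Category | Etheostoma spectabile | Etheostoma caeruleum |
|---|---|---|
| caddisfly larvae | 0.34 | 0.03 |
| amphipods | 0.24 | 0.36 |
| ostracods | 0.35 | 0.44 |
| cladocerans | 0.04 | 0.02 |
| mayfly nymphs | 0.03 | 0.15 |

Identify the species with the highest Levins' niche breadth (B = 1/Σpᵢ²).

Σp_specᵢ² = 0.34² + 0.24² + 0.35² + 0.04² + 0.03² = 0.1156 + 0.0576 + 0.1225 + 0.0016 + 0.0009 = 0.2982
B_spec = 1 / 0.2982 = 3.3535
Σp_caerᵢ² = 0.03² + 0.36² + 0.44² + 0.02² + 0.15² = 0.0009 + 0.1296 + 0.1936 + 0.0004 + 0.0225 = 0.3470
B_caer = 1 / 0.3470 = 2.8818
Highest B → broadest niche (most generalist): Etheostoma spectabile (B = 3.35).

Etheostoma spectabile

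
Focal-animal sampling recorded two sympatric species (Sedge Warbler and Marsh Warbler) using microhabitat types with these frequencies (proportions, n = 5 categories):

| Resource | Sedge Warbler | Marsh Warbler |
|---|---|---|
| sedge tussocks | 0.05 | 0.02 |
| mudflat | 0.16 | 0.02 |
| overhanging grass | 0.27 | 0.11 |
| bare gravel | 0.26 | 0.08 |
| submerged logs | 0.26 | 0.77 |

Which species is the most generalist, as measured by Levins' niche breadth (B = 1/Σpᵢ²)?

Sedge Warbler

Σp_Sedgᵢ² = 0.05² + 0.16² + 0.27² + 0.26² + 0.26² = 0.0025 + 0.0256 + 0.0729 + 0.0676 + 0.0676 = 0.2362
B_Sedg = 1 / 0.2362 = 4.2337
Σp_Marsᵢ² = 0.02² + 0.02² + 0.11² + 0.08² + 0.77² = 0.0004 + 0.0004 + 0.0121 + 0.0064 + 0.5929 = 0.6122
B_Mars = 1 / 0.6122 = 1.6335
Highest B → broadest niche (most generalist): Sedge Warbler (B = 4.23).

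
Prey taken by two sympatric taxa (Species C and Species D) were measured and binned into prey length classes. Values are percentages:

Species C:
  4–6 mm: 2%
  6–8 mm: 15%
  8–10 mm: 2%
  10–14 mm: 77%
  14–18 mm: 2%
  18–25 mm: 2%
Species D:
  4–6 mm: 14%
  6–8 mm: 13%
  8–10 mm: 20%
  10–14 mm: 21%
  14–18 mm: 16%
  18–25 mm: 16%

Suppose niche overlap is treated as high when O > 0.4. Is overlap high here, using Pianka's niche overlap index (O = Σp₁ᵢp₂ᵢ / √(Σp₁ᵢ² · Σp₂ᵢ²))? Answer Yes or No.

Yes

Convert percentages to proportions (divide by 100).
Σ p₁ᵢp₂ᵢ = 0.0028 + 0.0195 + 0.0040 + 0.1617 + 0.0032 + 0.0032 = 0.1944
Σp_1ᵢ² = 0.02² + 0.15² + 0.02² + 0.77² + 0.02² + 0.02² = 0.0004 + 0.0225 + 0.0004 + 0.5929 + 0.0004 + 0.0004 = 0.6170
Σp_2ᵢ² = 0.14² + 0.13² + 0.20² + 0.21² + 0.16² + 0.16² = 0.0196 + 0.0169 + 0.0400 + 0.0441 + 0.0256 + 0.0256 = 0.1718
O = 0.1944 / √(0.6170 × 0.1718) = 0.1944 / 0.32558 = 0.5971
O = 0.5971 > 0.4 → Yes.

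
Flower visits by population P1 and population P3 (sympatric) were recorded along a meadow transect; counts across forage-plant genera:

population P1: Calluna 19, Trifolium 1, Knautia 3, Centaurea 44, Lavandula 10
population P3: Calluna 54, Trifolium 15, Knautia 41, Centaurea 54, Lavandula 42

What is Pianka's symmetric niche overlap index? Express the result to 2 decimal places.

Proportions for population P1 (n=77): 19/77=0.2468, 1/77=0.0130, 3/77=0.0390, 44/77=0.5714, 10/77=0.1299
Proportions for population P3 (n=206): 54/206=0.2621, 15/206=0.0728, 41/206=0.1990, 54/206=0.2621, 42/206=0.2039
Σ p₁ᵢp₂ᵢ = 0.064686 + 0.000946 + 0.007761 + 0.149764 + 0.026487 = 0.249644
Σp_1ᵢ² = 0.2468² + 0.0130² + 0.0390² + 0.5714² + 0.1299² = 0.060910 + 0.000169 + 0.001521 + 0.326498 + 0.016874 = 0.405972
Σp_2ᵢ² = 0.2621² + 0.0728² + 0.1990² + 0.2621² + 0.2039² = 0.068696 + 0.005300 + 0.039601 + 0.068696 + 0.041575 = 0.223868
O = 0.249644 / √(0.405972 × 0.223868) = 0.249644 / 0.3014700 = 0.8281

0.83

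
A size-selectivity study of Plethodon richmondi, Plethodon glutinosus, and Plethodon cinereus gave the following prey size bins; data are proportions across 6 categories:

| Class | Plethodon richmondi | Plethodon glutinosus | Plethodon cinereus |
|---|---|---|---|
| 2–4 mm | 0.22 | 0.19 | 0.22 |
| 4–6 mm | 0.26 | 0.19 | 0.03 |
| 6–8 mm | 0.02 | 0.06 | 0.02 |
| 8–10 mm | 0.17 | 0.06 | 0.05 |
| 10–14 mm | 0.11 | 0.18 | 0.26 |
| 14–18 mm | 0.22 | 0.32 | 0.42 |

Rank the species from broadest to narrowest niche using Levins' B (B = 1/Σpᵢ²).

Plethodon richmondi > Plethodon glutinosus > Plethodon cinereus

Σp_richᵢ² = 0.22² + 0.26² + 0.02² + 0.17² + 0.11² + 0.22² = 0.0484 + 0.0676 + 0.0004 + 0.0289 + 0.0121 + 0.0484 = 0.2058
B_rich = 1 / 0.2058 = 4.8591
Σp_glutᵢ² = 0.19² + 0.19² + 0.06² + 0.06² + 0.18² + 0.32² = 0.0361 + 0.0361 + 0.0036 + 0.0036 + 0.0324 + 0.1024 = 0.2142
B_glut = 1 / 0.2142 = 4.6685
Σp_cineᵢ² = 0.22² + 0.03² + 0.02² + 0.05² + 0.26² + 0.42² = 0.0484 + 0.0009 + 0.0004 + 0.0025 + 0.0676 + 0.1764 = 0.2962
B_cine = 1 / 0.2962 = 3.3761
Ranking by B (broadest → narrowest): Plethodon richmondi (4.86) > Plethodon glutinosus (4.67) > Plethodon cinereus (3.38)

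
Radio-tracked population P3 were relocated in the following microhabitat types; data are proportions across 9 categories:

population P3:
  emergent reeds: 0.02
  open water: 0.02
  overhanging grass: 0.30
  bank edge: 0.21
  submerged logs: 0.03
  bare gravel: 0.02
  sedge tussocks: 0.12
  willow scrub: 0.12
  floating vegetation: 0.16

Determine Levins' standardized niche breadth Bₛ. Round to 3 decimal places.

0.531

Σpᵢ² = 0.02² + 0.02² + 0.30² + 0.21² + 0.03² + 0.02² + 0.12² + 0.12² + 0.16² = 0.0004 + 0.0004 + 0.0900 + 0.0441 + 0.0009 + 0.0004 + 0.0144 + 0.0144 + 0.0256 = 0.1906
B = 1 / 0.1906 = 5.24659
Bₛ = (B − 1)/(n − 1) = (5.24659 − 1)/(9 − 1) = 4.24659/8 = 0.53082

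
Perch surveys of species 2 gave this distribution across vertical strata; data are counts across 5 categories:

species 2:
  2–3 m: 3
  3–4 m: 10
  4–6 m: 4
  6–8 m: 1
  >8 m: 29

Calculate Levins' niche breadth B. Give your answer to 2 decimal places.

2.28

Proportions for species 2 (n=47): 3/47=0.0638, 10/47=0.2128, 4/47=0.0851, 1/47=0.0213, 29/47=0.6170
Σpᵢ² = 0.0638² + 0.2128² + 0.0851² + 0.0213² + 0.6170² = 0.004070 + 0.045284 + 0.007242 + 0.000454 + 0.380689 = 0.437739
B = 1 / 0.437739 = 2.2845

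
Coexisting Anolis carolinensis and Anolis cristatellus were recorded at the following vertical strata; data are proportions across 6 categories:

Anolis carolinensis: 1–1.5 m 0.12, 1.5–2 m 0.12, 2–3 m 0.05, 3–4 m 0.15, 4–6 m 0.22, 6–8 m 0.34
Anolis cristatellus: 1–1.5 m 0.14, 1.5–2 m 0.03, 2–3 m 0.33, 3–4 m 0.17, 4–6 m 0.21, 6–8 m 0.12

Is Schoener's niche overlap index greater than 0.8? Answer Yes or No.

No

Σ|p₁ᵢ − p₂ᵢ| = 0.02 + 0.09 + 0.28 + 0.02 + 0.01 + 0.22 = 0.64
D = 1 − ½ × 0.64 = 1 − 0.320 = 0.6800
D = 0.6800 < 0.8 → No.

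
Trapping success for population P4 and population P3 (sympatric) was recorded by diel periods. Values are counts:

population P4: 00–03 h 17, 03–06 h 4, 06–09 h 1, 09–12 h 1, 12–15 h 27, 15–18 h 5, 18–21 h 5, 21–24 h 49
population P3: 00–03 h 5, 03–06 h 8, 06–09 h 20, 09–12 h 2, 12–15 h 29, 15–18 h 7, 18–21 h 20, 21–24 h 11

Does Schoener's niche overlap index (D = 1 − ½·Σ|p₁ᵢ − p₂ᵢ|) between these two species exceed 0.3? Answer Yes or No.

Yes

Proportions for population P4 (n=109): 17/109=0.1560, 4/109=0.0367, 1/109=0.0092, 1/109=0.0092, 27/109=0.2477, 5/109=0.0459, 5/109=0.0459, 49/109=0.4495
Proportions for population P3 (n=102): 5/102=0.0490, 8/102=0.0784, 20/102=0.1961, 2/102=0.0196, 29/102=0.2843, 7/102=0.0686, 20/102=0.1961, 11/102=0.1078
Σ|p₁ᵢ − p₂ᵢ| = 0.1070 + 0.0417 + 0.1869 + 0.0104 + 0.0366 + 0.0227 + 0.1502 + 0.3417 = 0.8972
D = 1 − ½ × 0.8972 = 1 − 0.44860 = 0.55140
D = 0.55140 > 0.3 → Yes.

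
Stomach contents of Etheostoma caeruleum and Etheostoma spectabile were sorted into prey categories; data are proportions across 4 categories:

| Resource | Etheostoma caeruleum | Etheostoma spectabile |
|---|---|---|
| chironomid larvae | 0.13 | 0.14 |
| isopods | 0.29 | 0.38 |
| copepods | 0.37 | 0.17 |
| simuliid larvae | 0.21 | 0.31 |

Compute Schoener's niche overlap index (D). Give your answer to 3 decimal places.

Σ|p₁ᵢ − p₂ᵢ| = 0.01 + 0.09 + 0.20 + 0.10 = 0.40
D = 1 − ½ × 0.40 = 1 − 0.200 = 0.80000

0.800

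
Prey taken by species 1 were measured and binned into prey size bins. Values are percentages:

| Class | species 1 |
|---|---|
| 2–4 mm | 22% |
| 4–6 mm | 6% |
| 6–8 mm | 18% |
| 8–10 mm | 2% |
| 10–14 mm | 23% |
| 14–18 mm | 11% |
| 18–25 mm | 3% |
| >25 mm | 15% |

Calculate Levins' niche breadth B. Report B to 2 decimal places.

Convert percentages to proportions (divide by 100).
Σpᵢ² = 0.22² + 0.06² + 0.18² + 0.02² + 0.23² + 0.11² + 0.03² + 0.15² = 0.0484 + 0.0036 + 0.0324 + 0.0004 + 0.0529 + 0.0121 + 0.0009 + 0.0225 = 0.1732
B = 1 / 0.1732 = 5.7737

5.77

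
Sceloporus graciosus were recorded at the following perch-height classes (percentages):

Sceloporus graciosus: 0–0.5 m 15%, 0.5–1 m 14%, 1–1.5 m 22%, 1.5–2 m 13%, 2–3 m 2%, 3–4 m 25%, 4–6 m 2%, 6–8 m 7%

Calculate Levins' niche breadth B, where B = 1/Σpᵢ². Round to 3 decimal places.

Convert percentages to proportions (divide by 100).
Σpᵢ² = 0.15² + 0.14² + 0.22² + 0.13² + 0.02² + 0.25² + 0.02² + 0.07² = 0.0225 + 0.0196 + 0.0484 + 0.0169 + 0.0004 + 0.0625 + 0.0004 + 0.0049 = 0.1756
B = 1 / 0.1756 = 5.69476

5.695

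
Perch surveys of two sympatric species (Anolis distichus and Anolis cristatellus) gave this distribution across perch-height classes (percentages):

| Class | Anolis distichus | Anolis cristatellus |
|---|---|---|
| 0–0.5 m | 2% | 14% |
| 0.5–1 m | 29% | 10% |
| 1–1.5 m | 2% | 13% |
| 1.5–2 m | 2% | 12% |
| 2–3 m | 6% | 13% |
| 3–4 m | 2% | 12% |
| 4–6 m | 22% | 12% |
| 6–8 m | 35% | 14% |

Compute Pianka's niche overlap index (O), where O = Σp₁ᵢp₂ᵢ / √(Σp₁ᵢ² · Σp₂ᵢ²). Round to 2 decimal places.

Convert percentages to proportions (divide by 100).
Σ p₁ᵢp₂ᵢ = 0.0028 + 0.0290 + 0.0026 + 0.0024 + 0.0078 + 0.0024 + 0.0264 + 0.0490 = 0.1224
Σp_1ᵢ² = 0.02² + 0.29² + 0.02² + 0.02² + 0.06² + 0.02² + 0.22² + 0.35² = 0.0004 + 0.0841 + 0.0004 + 0.0004 + 0.0036 + 0.0004 + 0.0484 + 0.1225 = 0.2602
Σp_2ᵢ² = 0.14² + 0.10² + 0.13² + 0.12² + 0.13² + 0.12² + 0.12² + 0.14² = 0.0196 + 0.0100 + 0.0169 + 0.0144 + 0.0169 + 0.0144 + 0.0144 + 0.0196 = 0.1262
O = 0.1224 / √(0.2602 × 0.1262) = 0.1224 / 0.18121 = 0.6755

0.68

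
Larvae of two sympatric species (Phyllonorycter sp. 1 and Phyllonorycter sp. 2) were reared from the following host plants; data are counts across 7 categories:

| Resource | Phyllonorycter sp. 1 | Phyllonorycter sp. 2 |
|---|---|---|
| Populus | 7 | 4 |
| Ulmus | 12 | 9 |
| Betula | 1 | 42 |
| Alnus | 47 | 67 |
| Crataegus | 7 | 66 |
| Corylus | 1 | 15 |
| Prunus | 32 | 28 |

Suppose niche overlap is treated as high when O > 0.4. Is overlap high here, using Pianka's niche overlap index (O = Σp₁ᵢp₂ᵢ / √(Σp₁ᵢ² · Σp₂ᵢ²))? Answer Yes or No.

Proportions for Phyllonorycter sp. 1 (n=107): 7/107=0.0654, 12/107=0.1121, 1/107=0.0093, 47/107=0.4393, 7/107=0.0654, 1/107=0.0093, 32/107=0.2991
Proportions for Phyllonorycter sp. 2 (n=231): 4/231=0.0173, 9/231=0.0390, 42/231=0.1818, 67/231=0.2900, 66/231=0.2857, 15/231=0.0649, 28/231=0.1212
Σ p₁ᵢp₂ᵢ = 0.001131 + 0.004372 + 0.001691 + 0.127397 + 0.018685 + 0.000604 + 0.036251 = 0.190131
Σp_1ᵢ² = 0.0654² + 0.1121² + 0.0093² + 0.4393² + 0.0654² + 0.0093² + 0.2991² = 0.004277 + 0.012566 + 0.000086 + 0.192984 + 0.004277 + 0.000086 + 0.089461 = 0.303737
Σp_2ᵢ² = 0.0173² + 0.0390² + 0.1818² + 0.2900² + 0.2857² + 0.0649² + 0.1212² = 0.000299 + 0.001521 + 0.033051 + 0.084100 + 0.081624 + 0.004212 + 0.014689 = 0.219496
O = 0.190131 / √(0.303737 × 0.219496) = 0.190131 / 0.2582035 = 0.7364
O = 0.7364 > 0.4 → Yes.

Yes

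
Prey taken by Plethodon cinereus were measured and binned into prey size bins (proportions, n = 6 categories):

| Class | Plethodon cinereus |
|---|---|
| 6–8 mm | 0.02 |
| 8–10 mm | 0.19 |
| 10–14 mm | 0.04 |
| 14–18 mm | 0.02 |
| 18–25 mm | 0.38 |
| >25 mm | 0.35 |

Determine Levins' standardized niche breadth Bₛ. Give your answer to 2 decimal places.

0.45

Σpᵢ² = 0.02² + 0.19² + 0.04² + 0.02² + 0.38² + 0.35² = 0.0004 + 0.0361 + 0.0016 + 0.0004 + 0.1444 + 0.1225 = 0.3054
B = 1 / 0.3054 = 3.2744
Bₛ = (B − 1)/(n − 1) = (3.2744 − 1)/(6 − 1) = 2.2744/5 = 0.4549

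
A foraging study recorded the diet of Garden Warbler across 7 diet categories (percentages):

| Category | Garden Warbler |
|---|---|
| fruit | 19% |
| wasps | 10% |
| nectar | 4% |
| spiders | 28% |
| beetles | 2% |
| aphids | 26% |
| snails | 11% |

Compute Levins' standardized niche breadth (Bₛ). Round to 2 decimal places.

0.64

Convert percentages to proportions (divide by 100).
Σpᵢ² = 0.19² + 0.10² + 0.04² + 0.28² + 0.02² + 0.26² + 0.11² = 0.0361 + 0.0100 + 0.0016 + 0.0784 + 0.0004 + 0.0676 + 0.0121 = 0.2062
B = 1 / 0.2062 = 4.8497
Bₛ = (B − 1)/(n − 1) = (4.8497 − 1)/(7 − 1) = 3.8497/6 = 0.6416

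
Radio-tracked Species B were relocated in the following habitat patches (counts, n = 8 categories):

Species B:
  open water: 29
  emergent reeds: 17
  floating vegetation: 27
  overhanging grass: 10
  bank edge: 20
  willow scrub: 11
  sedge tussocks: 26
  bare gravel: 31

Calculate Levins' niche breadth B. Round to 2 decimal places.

7.10

Proportions for Species B (n=171): 29/171=0.1696, 17/171=0.0994, 27/171=0.1579, 10/171=0.0585, 20/171=0.1170, 11/171=0.0643, 26/171=0.1520, 31/171=0.1813
Σpᵢ² = 0.1696² + 0.0994² + 0.1579² + 0.0585² + 0.1170² + 0.0643² + 0.1520² + 0.1813² = 0.028764 + 0.009880 + 0.024932 + 0.003422 + 0.013689 + 0.004134 + 0.023104 + 0.032870 = 0.140795
B = 1 / 0.140795 = 7.1025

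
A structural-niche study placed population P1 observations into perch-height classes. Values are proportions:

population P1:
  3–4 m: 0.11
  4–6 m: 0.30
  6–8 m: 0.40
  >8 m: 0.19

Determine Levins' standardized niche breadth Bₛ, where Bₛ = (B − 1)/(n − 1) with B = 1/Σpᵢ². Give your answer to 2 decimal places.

Σpᵢ² = 0.11² + 0.30² + 0.40² + 0.19² = 0.0121 + 0.0900 + 0.1600 + 0.0361 = 0.2982
B = 1 / 0.2982 = 3.3535
Bₛ = (B − 1)/(n − 1) = (3.3535 − 1)/(4 − 1) = 2.3535/3 = 0.7845

0.78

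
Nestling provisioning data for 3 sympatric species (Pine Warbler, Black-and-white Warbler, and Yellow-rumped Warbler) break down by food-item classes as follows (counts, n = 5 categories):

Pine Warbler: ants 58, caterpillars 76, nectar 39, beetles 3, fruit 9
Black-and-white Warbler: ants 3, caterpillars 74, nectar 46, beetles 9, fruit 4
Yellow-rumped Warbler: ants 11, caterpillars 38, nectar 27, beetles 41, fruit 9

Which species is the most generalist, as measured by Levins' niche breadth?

Yellow-rumped Warbler

Proportions for Pine Warbler (n=185): 58/185=0.3135, 76/185=0.4108, 39/185=0.2108, 3/185=0.0162, 9/185=0.0486
Proportions for Black-and-white Warbler (n=136): 3/136=0.0221, 74/136=0.5441, 46/136=0.3382, 9/136=0.0662, 4/136=0.0294
Proportions for Yellow-rumped Warbler (n=126): 11/126=0.0873, 38/126=0.3016, 27/126=0.2143, 41/126=0.3254, 9/126=0.0714
Σp_Pineᵢ² = 0.3135² + 0.4108² + 0.2108² + 0.0162² + 0.0486² = 0.098282 + 0.168757 + 0.044437 + 0.000262 + 0.002362 = 0.314100
B_Pine = 1 / 0.314100 = 3.1837
Σp_Blacᵢ² = 0.0221² + 0.5441² + 0.3382² + 0.0662² + 0.0294² = 0.000488 + 0.296045 + 0.114379 + 0.004382 + 0.000864 = 0.416158
B_Blac = 1 / 0.416158 = 2.4029
Σp_Yellᵢ² = 0.0873² + 0.3016² + 0.2143² + 0.3254² + 0.0714² = 0.007621 + 0.090963 + 0.045924 + 0.105885 + 0.005098 = 0.255491
B_Yell = 1 / 0.255491 = 3.9140
Highest B → broadest niche (most generalist): Yellow-rumped Warbler (B = 3.91).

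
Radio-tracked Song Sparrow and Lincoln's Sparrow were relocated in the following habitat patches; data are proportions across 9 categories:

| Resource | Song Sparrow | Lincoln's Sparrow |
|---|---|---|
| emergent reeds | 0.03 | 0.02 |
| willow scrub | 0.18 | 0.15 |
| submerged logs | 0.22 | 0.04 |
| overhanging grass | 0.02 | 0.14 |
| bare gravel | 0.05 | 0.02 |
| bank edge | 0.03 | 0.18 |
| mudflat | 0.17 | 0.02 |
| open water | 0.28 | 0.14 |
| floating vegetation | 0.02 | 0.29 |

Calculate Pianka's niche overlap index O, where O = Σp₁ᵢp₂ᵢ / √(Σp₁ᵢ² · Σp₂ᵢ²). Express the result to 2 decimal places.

0.50

Σ p₁ᵢp₂ᵢ = 0.0006 + 0.0270 + 0.0088 + 0.0028 + 0.0010 + 0.0054 + 0.0034 + 0.0392 + 0.0058 = 0.0940
Σp_1ᵢ² = 0.03² + 0.18² + 0.22² + 0.02² + 0.05² + 0.03² + 0.17² + 0.28² + 0.02² = 0.0009 + 0.0324 + 0.0484 + 0.0004 + 0.0025 + 0.0009 + 0.0289 + 0.0784 + 0.0004 = 0.1932
Σp_2ᵢ² = 0.02² + 0.15² + 0.04² + 0.14² + 0.02² + 0.18² + 0.02² + 0.14² + 0.29² = 0.0004 + 0.0225 + 0.0016 + 0.0196 + 0.0004 + 0.0324 + 0.0004 + 0.0196 + 0.0841 = 0.1810
O = 0.0940 / √(0.1932 × 0.1810) = 0.0940 / 0.18700 = 0.5027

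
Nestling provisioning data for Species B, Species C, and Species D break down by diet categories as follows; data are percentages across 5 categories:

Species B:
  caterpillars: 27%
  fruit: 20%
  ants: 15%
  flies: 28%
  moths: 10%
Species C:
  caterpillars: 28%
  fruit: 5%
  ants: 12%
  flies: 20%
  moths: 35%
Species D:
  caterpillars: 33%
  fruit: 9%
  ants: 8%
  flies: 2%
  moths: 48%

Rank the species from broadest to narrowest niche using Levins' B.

Species B > Species C > Species D

Convert percentages to proportions (divide by 100).
Σp_Bᵢ² = 0.27² + 0.20² + 0.15² + 0.28² + 0.10² = 0.0729 + 0.0400 + 0.0225 + 0.0784 + 0.0100 = 0.2238
B_B = 1 / 0.2238 = 4.4683
Σp_Cᵢ² = 0.28² + 0.05² + 0.12² + 0.20² + 0.35² = 0.0784 + 0.0025 + 0.0144 + 0.0400 + 0.1225 = 0.2578
B_C = 1 / 0.2578 = 3.8790
Σp_Dᵢ² = 0.33² + 0.09² + 0.08² + 0.02² + 0.48² = 0.1089 + 0.0081 + 0.0064 + 0.0004 + 0.2304 = 0.3542
B_D = 1 / 0.3542 = 2.8233
Ranking by B (broadest → narrowest): Species B (4.47) > Species C (3.88) > Species D (2.82)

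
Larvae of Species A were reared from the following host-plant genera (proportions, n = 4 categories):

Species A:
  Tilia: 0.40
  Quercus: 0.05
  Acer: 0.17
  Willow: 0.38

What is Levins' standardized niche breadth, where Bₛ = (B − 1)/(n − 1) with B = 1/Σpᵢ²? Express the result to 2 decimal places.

0.66

Σpᵢ² = 0.40² + 0.05² + 0.17² + 0.38² = 0.1600 + 0.0025 + 0.0289 + 0.1444 = 0.3358
B = 1 / 0.3358 = 2.9780
Bₛ = (B − 1)/(n − 1) = (2.9780 − 1)/(4 − 1) = 1.9780/3 = 0.6593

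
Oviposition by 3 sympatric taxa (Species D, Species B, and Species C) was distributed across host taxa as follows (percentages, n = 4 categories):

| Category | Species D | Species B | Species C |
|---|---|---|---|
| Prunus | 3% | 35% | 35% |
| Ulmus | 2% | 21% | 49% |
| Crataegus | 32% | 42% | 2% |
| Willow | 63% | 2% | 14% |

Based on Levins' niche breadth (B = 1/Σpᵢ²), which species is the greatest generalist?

Convert percentages to proportions (divide by 100).
Σp_Dᵢ² = 0.03² + 0.02² + 0.32² + 0.63² = 0.0009 + 0.0004 + 0.1024 + 0.3969 = 0.5006
B_D = 1 / 0.5006 = 1.9976
Σp_Bᵢ² = 0.35² + 0.21² + 0.42² + 0.02² = 0.1225 + 0.0441 + 0.1764 + 0.0004 = 0.3434
B_B = 1 / 0.3434 = 2.9121
Σp_Cᵢ² = 0.35² + 0.49² + 0.02² + 0.14² = 0.1225 + 0.2401 + 0.0004 + 0.0196 = 0.3826
B_C = 1 / 0.3826 = 2.6137
Highest B → broadest niche (most generalist): Species B (B = 2.91).

Species B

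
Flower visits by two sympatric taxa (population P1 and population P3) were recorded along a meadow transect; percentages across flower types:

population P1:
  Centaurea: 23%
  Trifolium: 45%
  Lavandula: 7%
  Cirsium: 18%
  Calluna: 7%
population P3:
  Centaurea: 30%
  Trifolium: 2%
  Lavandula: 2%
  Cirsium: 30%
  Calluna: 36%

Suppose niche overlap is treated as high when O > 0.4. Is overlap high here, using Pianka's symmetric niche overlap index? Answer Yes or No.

Convert percentages to proportions (divide by 100).
Σ p₁ᵢp₂ᵢ = 0.0690 + 0.0090 + 0.0014 + 0.0540 + 0.0252 = 0.1586
Σp_1ᵢ² = 0.23² + 0.45² + 0.07² + 0.18² + 0.07² = 0.0529 + 0.2025 + 0.0049 + 0.0324 + 0.0049 = 0.2976
Σp_2ᵢ² = 0.30² + 0.02² + 0.02² + 0.30² + 0.36² = 0.0900 + 0.0004 + 0.0004 + 0.0900 + 0.1296 = 0.3104
O = 0.1586 / √(0.2976 × 0.3104) = 0.1586 / 0.30393 = 0.5218
O = 0.5218 > 0.4 → Yes.

Yes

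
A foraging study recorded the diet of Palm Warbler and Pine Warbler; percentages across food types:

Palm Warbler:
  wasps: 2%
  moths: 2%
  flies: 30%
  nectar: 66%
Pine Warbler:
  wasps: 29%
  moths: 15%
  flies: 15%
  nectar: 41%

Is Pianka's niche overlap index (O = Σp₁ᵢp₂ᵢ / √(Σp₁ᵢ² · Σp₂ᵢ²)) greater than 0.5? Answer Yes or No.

Yes

Convert percentages to proportions (divide by 100).
Σ p₁ᵢp₂ᵢ = 0.0058 + 0.0030 + 0.0450 + 0.2706 = 0.3244
Σp_1ᵢ² = 0.02² + 0.02² + 0.30² + 0.66² = 0.0004 + 0.0004 + 0.0900 + 0.4356 = 0.5264
Σp_2ᵢ² = 0.29² + 0.15² + 0.15² + 0.41² = 0.0841 + 0.0225 + 0.0225 + 0.1681 = 0.2972
O = 0.3244 / √(0.5264 × 0.2972) = 0.3244 / 0.39553 = 0.8202
O = 0.8202 > 0.5 → Yes.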